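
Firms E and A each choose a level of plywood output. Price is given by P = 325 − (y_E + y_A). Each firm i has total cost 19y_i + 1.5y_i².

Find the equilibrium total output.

102

Firm E's profit: π = y_E(325 − (y_E + y_A)) − 19y_E − 1.5y_E².
∂π/∂y_E = 306 − 5y_E − y_A = 0, so y_E = 61.2 − 0.2y_A.
The game is symmetric, so in equilibrium y_A = y_E: the reaction function gives 1.2y_E = 61.2, hence y_E = 51.
Total output: 51 + 51 = 102.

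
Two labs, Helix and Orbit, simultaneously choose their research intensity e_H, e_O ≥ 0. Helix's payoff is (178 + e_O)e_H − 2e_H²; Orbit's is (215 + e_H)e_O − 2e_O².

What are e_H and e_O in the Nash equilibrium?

Expanding Helix's payoff: 178e_H + e_Oe_H − 2e_H².
∂π/∂e_H = 178 + e_O − 4e_H = 0, so e_H = 44.5 + 0.25e_O.
Likewise for Orbit: e_O = 53.75 + 0.25e_H.
Solving the two reaction functions simultaneously: (1 − (0.25)(0.25))e_H = 44.5 + 0.25·53.75, so 0.9375e_H = 57.9375 and e_H = 61.8.
Then e_O = 53.75 + 0.25·61.8 = 69.2.

61.8, 69.2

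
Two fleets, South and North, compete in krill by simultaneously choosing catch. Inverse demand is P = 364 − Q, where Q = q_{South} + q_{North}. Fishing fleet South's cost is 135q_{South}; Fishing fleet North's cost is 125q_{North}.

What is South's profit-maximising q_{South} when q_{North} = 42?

Fishing fleet South's profit: π = q_{South}(364 − (q_{South} + q_{North})) − 135q_{South}.
∂π/∂q_{South} = 229 − 2q_{South} − q_{North} = 0, so q_{South} = 114.5 − 0.5q_{North}.
At q_{North} = 42: q_{South} = 114.5 − 0.5·42 = 93.5.

93.5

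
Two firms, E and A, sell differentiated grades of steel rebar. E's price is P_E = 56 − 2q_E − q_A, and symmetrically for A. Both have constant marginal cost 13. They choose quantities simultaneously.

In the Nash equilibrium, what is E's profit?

Firm E's profit: π = q_E(56 − 2q_E − q_A) − 13q_E.
∂π/∂q_E = 43 − 4q_E − q_A = 0 ⇒ q_E = 10.75 − 0.25q_A.
Setting q_E = q_A in the reaction function: q_E = 10.75 − 0.25q_E, so q_E = 10.75 / 1.25 = 8.6.
P_E = 56 − 2·8.6 − 8.6 = 30.2.
Profit = (30.2 − 13)·8.6 = 147.92.

147.92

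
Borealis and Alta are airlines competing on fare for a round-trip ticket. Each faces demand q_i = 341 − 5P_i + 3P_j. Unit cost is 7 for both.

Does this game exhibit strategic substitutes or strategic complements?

Borealis's profit: π = (P_{Borealis} − 7)(341 − 5P_{Borealis} + 3P_{Alta}).
∂π/∂P_{Borealis} = 376 − 10P_{Borealis} + 3P_{Alta} = 0 ⇒ P_{Borealis} = 37.6 + 0.3P_{Alta}.
The best-response slope dP_{Borealis}/dP_{Alta} = 0.3 > 0: the reaction function is upward-sloping, so the choices are strategic complements.

strategic complements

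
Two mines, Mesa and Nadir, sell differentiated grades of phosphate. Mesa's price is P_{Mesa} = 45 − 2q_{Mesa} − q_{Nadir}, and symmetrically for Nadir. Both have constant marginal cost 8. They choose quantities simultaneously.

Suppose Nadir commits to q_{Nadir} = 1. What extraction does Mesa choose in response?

9

Mine Mesa's profit: π = q_{Mesa}(45 − 2q_{Mesa} − q_{Nadir}) − 8q_{Mesa}.
∂π/∂q_{Mesa} = 37 − 4q_{Mesa} − q_{Nadir} = 0 ⇒ q_{Mesa} = 9.25 − 0.25q_{Nadir}.
At q_{Nadir} = 1: q_{Mesa} = 9.25 − 0.25·1 = 9.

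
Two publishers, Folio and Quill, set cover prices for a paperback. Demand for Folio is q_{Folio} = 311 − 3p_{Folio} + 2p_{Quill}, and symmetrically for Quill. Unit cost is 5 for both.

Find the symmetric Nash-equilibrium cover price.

Folio's profit: π = (p_{Folio} − 5)(311 − 3p_{Folio} + 2p_{Quill}).
∂π/∂p_{Folio} = 326 − 6p_{Folio} + 2p_{Quill} = 0 ⇒ p_{Folio} = 163/3 + (1/3)p_{Quill}.
The game is symmetric, so in equilibrium p_{Quill} = p_{Folio}: the reaction function gives (2/3)p_{Folio} = 163/3, hence p_{Folio} = 81.5.

81.5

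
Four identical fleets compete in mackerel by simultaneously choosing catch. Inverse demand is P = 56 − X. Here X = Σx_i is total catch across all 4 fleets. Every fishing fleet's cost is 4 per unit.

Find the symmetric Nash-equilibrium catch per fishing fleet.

A representative fishing fleet's profit is π_i = x_i(56 − X) − 4x_i, with X = x_i + Σ_{j≠i} x_j.
First-order condition: 52 − 2x_i − Σ_{j≠i} x_j = 0.
With identical fishing fleets, set every x_j = x: then 52 − 2x − 3x = 0, i.e. x = 52/5 = 10.4.

10.4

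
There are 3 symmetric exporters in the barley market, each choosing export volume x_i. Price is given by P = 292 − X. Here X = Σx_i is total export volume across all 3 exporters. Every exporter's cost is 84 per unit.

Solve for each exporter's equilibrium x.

A representative exporter's profit is π_i = x_i(292 − X) − 84x_i, with X = x_i + Σ_{j≠i} x_j.
First-order condition: 208 − 2x_i − Σ_{j≠i} x_j = 0.
Imposing symmetry (x_j = x for all j) turns Σ_{j≠i} x_j into 2x, so 208 = 4x and x = 52.

52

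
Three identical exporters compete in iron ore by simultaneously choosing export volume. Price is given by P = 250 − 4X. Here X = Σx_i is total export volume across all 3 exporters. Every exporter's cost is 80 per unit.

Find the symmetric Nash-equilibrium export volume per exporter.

A representative exporter's profit is π_i = x_i(250 − 4X) − 80x_i, with X = x_i + Σ_{j≠i} x_j.
First-order condition: 170 − 8x_i − 4Σ_{j≠i} x_j = 0.
In a symmetric equilibrium every exporter chooses the same x, so Σ_{j≠i} x_j = 2x. The condition becomes 170 − 16x = 0, giving x = 170/16 = 10.625.

10.625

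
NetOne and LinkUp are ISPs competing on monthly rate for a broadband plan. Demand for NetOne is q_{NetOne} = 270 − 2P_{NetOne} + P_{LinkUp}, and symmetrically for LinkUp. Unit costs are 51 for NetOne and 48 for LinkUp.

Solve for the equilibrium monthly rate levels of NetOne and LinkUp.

123.6, 122.4

NetOne's profit: π = (P_{NetOne} − 51)(270 − 2P_{NetOne} + P_{LinkUp}).
∂π/∂P_{NetOne} = 372 − 4P_{NetOne} + P_{LinkUp} = 0 ⇒ P_{NetOne} = 93 + 0.25P_{LinkUp}.
Similarly P_{LinkUp} = 91.5 + 0.25P_{NetOne}.
Plugging P_{LinkUp} into NetOne's best response: P_{NetOne} = 93 + 0.25(91.5 + 0.25P_{NetOne}) ⇒ 0.9375P_{NetOne} = 115.875, so P_{NetOne} = 123.6.
Then P_{LinkUp} = 91.5 + 0.25·123.6 = 122.4.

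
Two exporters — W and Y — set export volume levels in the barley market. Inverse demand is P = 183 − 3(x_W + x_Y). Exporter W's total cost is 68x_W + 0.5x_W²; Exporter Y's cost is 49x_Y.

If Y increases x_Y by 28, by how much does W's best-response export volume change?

Exporter W's profit: π = x_W(183 − 3(x_W + x_Y)) − 68x_W − 0.5x_W².
∂π/∂x_W = 115 − 7x_W − 3x_Y = 0, so x_W = 115/7 − (3/7)x_Y.
The reaction-function slope is −3/7, so a 28-unit rise in x_Y moves x_W by −3/7 × 28 = −12. W's best response falls — the actions are strategic substitutes.

-12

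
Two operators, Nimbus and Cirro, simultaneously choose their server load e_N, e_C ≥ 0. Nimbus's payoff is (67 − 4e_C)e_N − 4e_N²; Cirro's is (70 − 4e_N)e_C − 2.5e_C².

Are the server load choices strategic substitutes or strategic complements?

strategic substitutes

Expanding Nimbus's payoff: 67e_N − 4e_Ce_N − 4e_N².
∂π/∂e_N = 67 − 4e_C − 8e_N = 0, so e_N = 8.375 − 0.5e_C.
The best-response slope de_N/de_C = −0.5 < 0: the reaction function is downward-sloping, so the choices are strategic substitutes.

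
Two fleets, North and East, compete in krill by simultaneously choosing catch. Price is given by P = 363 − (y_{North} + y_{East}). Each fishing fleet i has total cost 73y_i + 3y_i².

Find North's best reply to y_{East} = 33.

Fishing fleet North's profit: π = y_{North}(363 − (y_{North} + y_{East})) − 73y_{North} − 3y_{North}².
∂π/∂y_{North} = 290 − 8y_{North} − y_{East} = 0, so y_{North} = 36.25 − 0.125y_{East}.
At y_{East} = 33: y_{North} = 36.25 − 0.125·33 = 32.125.

32.125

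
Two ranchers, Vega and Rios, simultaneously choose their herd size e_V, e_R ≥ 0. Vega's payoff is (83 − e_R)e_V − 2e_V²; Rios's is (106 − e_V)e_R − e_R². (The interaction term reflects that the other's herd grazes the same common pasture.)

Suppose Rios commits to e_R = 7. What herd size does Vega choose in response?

Expanding Vega's payoff: 83e_V − e_Re_V − 2e_V².
∂π/∂e_V = 83 − e_R − 4e_V = 0, so e_V = 20.75 − 0.25e_R.
At e_R = 7: e_V = 20.75 − 0.25·7 = 19.

19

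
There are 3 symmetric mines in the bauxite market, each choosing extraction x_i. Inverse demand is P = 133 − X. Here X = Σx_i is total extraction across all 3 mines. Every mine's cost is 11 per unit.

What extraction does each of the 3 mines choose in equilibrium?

A representative mine's profit is π_i = x_i(133 − X) − 11x_i, with X = x_i + Σ_{j≠i} x_j.
First-order condition: 122 − 2x_i − Σ_{j≠i} x_j = 0.
In a symmetric equilibrium every mine chooses the same x, so Σ_{j≠i} x_j = 2x. The condition becomes 122 − 4x = 0, giving x = 122/4 = 30.5.

30.5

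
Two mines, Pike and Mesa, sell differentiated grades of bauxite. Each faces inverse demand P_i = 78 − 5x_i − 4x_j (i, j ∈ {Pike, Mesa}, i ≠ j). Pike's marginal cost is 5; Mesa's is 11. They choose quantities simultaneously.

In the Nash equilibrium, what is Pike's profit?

151.25

Mine Pike's profit: π = x_{Pike}(78 − 5x_{Pike} − 4x_{Mesa}) − 5x_{Pike}.
∂π/∂x_{Pike} = 73 − 10x_{Pike} − 4x_{Mesa} = 0 ⇒ x_{Pike} = 7.3 − 0.4x_{Mesa}.
Similarly x_{Mesa} = 6.7 − 0.4x_{Pike}.
Plugging x_{Mesa} into Pike's best response: x_{Pike} = 7.3 − 0.4(6.7 − 0.4x_{Pike}) ⇒ 0.84x_{Pike} = 4.62, so x_{Pike} = 5.5.
Then x_{Mesa} = 6.7 − 0.4·5.5 = 4.5.
P_{Pike} = 78 − 5·5.5 − 4·4.5 = 32.5.
Profit = (32.5 − 5)·5.5 = 151.25.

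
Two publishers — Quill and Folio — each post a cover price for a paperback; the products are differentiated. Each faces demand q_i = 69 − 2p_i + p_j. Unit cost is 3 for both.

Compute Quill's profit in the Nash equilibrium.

Quill's profit: π = (p_{Quill} − 3)(69 − 2p_{Quill} + p_{Folio}).
∂π/∂p_{Quill} = 75 − 4p_{Quill} + p_{Folio} = 0 ⇒ p_{Quill} = 18.75 + 0.25p_{Folio}.
Setting p_{Quill} = p_{Folio} in the reaction function: p_{Quill} = 18.75 + 0.25p_{Quill}, so p_{Quill} = 18.75 / 0.75 = 25.
q_{Quill} = 69 − 2·25 + 25 = 44.
Profit = (25 − 3)·44 = 968.

968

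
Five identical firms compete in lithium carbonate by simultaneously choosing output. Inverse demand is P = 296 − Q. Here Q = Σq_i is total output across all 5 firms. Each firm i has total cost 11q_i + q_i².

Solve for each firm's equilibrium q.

A representative firm's profit is π_i = q_i(296 − Q) − 11q_i − q_i², with Q = q_i + Σ_{j≠i} q_j.
First-order condition: 285 − 4q_i − Σ_{j≠i} q_j = 0.
With identical firms, set every q_j = q: then 285 − 4q − 4q = 0, i.e. q = 285/8 = 35.625.

35.625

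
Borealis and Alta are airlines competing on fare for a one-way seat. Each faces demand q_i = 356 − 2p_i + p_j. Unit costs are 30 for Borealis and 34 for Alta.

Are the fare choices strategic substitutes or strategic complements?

strategic complements

Borealis's profit: π = (p_{Borealis} − 30)(356 − 2p_{Borealis} + p_{Alta}).
∂π/∂p_{Borealis} = 416 − 4p_{Borealis} + p_{Alta} = 0 ⇒ p_{Borealis} = 104 + 0.25p_{Alta}.
The best-response slope dp_{Borealis}/dp_{Alta} = 0.25 > 0: the reaction function is upward-sloping, so the choices are strategic complements.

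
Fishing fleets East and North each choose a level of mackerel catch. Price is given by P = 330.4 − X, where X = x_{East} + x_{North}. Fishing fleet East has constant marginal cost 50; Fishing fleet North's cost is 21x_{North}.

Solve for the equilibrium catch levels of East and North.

Fishing fleet East's profit: π = x_{East}(330.4 − (x_{East} + x_{North})) − 50x_{East}.
∂π/∂x_{East} = 280.4 − 2x_{East} − x_{North} = 0, so x_{East} = 140.2 − 0.5x_{North}.
By the same steps for North: x_{North} = 154.7 − 0.5x_{East}.
Substituting the second reaction function into the first: x_{East} = 140.2 − 0.5(154.7 − 0.5x_{East}), which gives 0.75x_{East} = 62.85 ⇒ x_{East} = 83.8.
Then x_{North} = 154.7 − 0.5·83.8 = 112.8.

83.8, 112.8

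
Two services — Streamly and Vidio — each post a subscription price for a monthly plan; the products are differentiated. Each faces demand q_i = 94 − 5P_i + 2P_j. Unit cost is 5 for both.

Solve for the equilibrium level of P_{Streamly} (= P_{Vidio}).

14.875

Streamly's profit: π = (P_{Streamly} − 5)(94 − 5P_{Streamly} + 2P_{Vidio}).
∂π/∂P_{Streamly} = 119 − 10P_{Streamly} + 2P_{Vidio} = 0 ⇒ P_{Streamly} = 11.9 + 0.2P_{Vidio}.
The game is symmetric, so in equilibrium P_{Vidio} = P_{Streamly}: the reaction function gives 0.8P_{Streamly} = 11.9, hence P_{Streamly} = 14.875.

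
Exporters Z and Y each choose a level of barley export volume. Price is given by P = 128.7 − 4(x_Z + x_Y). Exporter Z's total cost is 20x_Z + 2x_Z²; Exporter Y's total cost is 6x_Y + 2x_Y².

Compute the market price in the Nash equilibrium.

70.85

Exporter Z's profit: π = x_Z(128.7 − 4(x_Z + x_Y)) − 20x_Z − 2x_Z².
∂π/∂x_Z = 108.7 − 12x_Z − 4x_Y = 0, so x_Z = 1087/120 − (1/3)x_Y.
By the same steps for Y: x_Y = 10.225 − (1/3)x_Z.
Solving the two reaction functions simultaneously: (1 − (−1/3)(−1/3))x_Z = 1087/120 − (1/3)·10.225, so (8/9)x_Z = 5.65 and x_Z = 1017/160.
Then x_Y = 10.225 − (1/3)·(1017/160) = 1297/160.
Equilibrium price: P = 128.7 − 4·14.4625 = 70.85.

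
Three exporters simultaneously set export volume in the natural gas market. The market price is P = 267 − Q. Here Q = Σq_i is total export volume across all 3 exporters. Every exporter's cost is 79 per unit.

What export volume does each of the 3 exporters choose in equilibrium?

A representative exporter's profit is π_i = q_i(267 − Q) − 79q_i, with Q = q_i + Σ_{j≠i} q_j.
First-order condition: 188 − 2q_i − Σ_{j≠i} q_j = 0.
Imposing symmetry (q_j = q for all j) turns Σ_{j≠i} q_j into 2q, so 188 = 4q and q = 47.

47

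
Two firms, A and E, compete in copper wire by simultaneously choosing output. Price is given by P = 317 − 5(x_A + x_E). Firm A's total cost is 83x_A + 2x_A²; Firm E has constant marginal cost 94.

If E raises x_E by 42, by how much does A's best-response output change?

Firm A's profit: π = x_A(317 − 5(x_A + x_E)) − 83x_A − 2x_A².
∂π/∂x_A = 234 − 14x_A − 5x_E = 0, so x_A = 117/7 − (5/14)x_E.
The reaction-function slope is −5/14, so a 42-unit rise in x_E moves x_A by −5/14 × 42 = −15. A's best response falls — the actions are strategic substitutes.

-15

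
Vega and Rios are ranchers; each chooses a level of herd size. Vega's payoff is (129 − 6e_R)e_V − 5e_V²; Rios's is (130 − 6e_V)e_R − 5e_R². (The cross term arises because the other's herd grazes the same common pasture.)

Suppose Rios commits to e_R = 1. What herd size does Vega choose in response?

12.3

Expanding Vega's payoff: 129e_V − 6e_Re_V − 5e_V².
∂π/∂e_V = 129 − 6e_R − 10e_V = 0, so e_V = 12.9 − 0.6e_R.
At e_R = 1: e_V = 12.9 − 0.6·1 = 12.3.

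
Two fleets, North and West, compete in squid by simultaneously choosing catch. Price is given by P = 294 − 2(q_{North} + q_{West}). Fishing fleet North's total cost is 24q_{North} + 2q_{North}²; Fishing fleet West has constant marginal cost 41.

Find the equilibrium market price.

Fishing fleet North's profit: π = q_{North}(294 − 2(q_{North} + q_{West})) − 24q_{North} − 2q_{North}².
∂π/∂q_{North} = 270 − 8q_{North} − 2q_{West} = 0, so q_{North} = 33.75 − 0.25q_{West}.
For West: ∂π/∂q_{West} = 253 − 4q_{West} − 2q_{North} = 0 ⇒ q_{West} = 63.25 − 0.5q_{North}.
Substituting the second reaction function into the first: q_{North} = 33.75 − 0.25(63.25 − 0.5q_{North}), which gives 0.875q_{North} = 17.9375 ⇒ q_{North} = 20.5.
Then q_{West} = 63.25 − 0.5·20.5 = 53.
Equilibrium price: P = 294 − 2·73.5 = 147.

147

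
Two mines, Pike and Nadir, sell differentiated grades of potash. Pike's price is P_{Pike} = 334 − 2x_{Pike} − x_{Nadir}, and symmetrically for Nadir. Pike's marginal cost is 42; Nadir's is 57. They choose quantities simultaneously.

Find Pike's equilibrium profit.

Mine Pike's profit: π = x_{Pike}(334 − 2x_{Pike} − x_{Nadir}) − 42x_{Pike}.
∂π/∂x_{Pike} = 292 − 4x_{Pike} − x_{Nadir} = 0 ⇒ x_{Pike} = 73 − 0.25x_{Nadir}.
Similarly x_{Nadir} = 69.25 − 0.25x_{Pike}.
Solving the two reaction functions simultaneously: (1 − (−0.25)(−0.25))x_{Pike} = 73 − 0.25·69.25, so 0.9375x_{Pike} = 55.6875 and x_{Pike} = 59.4.
Then x_{Nadir} = 69.25 − 0.25·59.4 = 54.4.
P_{Pike} = 334 − 2·59.4 − 54.4 = 160.8.
Profit = (160.8 − 42)·59.4 = 7056.72.

7056.72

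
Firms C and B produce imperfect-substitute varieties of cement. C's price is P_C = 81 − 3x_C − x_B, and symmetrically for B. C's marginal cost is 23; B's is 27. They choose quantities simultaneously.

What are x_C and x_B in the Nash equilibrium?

Firm C's profit: π = x_C(81 − 3x_C − x_B) − 23x_C.
∂π/∂x_C = 58 − 6x_C − x_B = 0 ⇒ x_C = 29/3 − (1/6)x_B.
Similarly x_B = 9 − (1/6)x_C.
Plugging x_B into C's best response: x_C = 29/3 − (1/6)(9 − (1/6)x_C) ⇒ (35/36)x_C = 49/6, so x_C = 8.4.
Then x_B = 9 − (1/6)·8.4 = 7.6.

8.4, 7.6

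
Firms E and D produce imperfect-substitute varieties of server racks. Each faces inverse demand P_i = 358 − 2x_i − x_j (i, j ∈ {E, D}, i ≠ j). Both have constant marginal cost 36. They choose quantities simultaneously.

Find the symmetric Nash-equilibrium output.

Firm E's profit: π = x_E(358 − 2x_E − x_D) − 36x_E.
∂π/∂x_E = 322 − 4x_E − x_D = 0 ⇒ x_E = 80.5 − 0.25x_D.
The game is symmetric, so in equilibrium x_D = x_E: the reaction function gives 1.25x_E = 80.5, hence x_E = 64.4.

64.4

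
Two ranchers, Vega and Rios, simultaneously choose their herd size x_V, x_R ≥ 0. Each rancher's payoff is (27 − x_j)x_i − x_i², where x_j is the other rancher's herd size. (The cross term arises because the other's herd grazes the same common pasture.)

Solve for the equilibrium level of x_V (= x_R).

Vega's payoff is (27 − x_R)x_V − x_V².
∂π/∂x_V = 27 − x_R − 2x_V = 0, so x_V = 13.5 − 0.5x_R.
The game is symmetric, so in equilibrium x_R = x_V: the reaction function gives 1.5x_V = 13.5, hence x_V = 9.

9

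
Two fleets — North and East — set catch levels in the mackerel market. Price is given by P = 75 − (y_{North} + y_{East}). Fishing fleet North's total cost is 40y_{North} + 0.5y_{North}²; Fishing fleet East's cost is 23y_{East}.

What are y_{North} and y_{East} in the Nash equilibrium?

3.6, 24.2

Fishing fleet North's profit: π = y_{North}(75 − (y_{North} + y_{East})) − 40y_{North} − 0.5y_{North}².
∂π/∂y_{North} = 35 − 3y_{North} − y_{East} = 0, so y_{North} = 35/3 − (1/3)y_{East}.
For East: ∂π/∂y_{East} = 52 − 2y_{East} − y_{North} = 0 ⇒ y_{East} = 26 − 0.5y_{North}.
Substituting the second reaction function into the first: y_{North} = 35/3 − (1/3)(26 − 0.5y_{North}), which gives (5/6)y_{North} = 3 ⇒ y_{North} = 3.6.
Then y_{East} = 26 − 0.5·3.6 = 24.2.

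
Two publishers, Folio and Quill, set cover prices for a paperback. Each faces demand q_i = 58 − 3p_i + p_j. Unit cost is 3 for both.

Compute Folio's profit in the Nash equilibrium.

Folio's profit: π = (p_{Folio} − 3)(58 − 3p_{Folio} + p_{Quill}).
∂π/∂p_{Folio} = 67 − 6p_{Folio} + p_{Quill} = 0 ⇒ p_{Folio} = 67/6 + (1/6)p_{Quill}.
The game is symmetric, so in equilibrium p_{Quill} = p_{Folio}: the reaction function gives (5/6)p_{Folio} = 67/6, hence p_{Folio} = 13.4.
q_{Folio} = 58 − 3·13.4 + 13.4 = 31.2.
Profit = (13.4 − 3)·31.2 = 324.48.

324.48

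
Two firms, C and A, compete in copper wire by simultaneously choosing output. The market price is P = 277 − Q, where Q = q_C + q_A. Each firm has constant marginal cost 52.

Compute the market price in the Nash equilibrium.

Firm C's profit: π = q_C(277 − (q_C + q_A)) − 52q_C.
∂π/∂q_C = 225 − 2q_C − q_A = 0, so q_C = 112.5 − 0.5q_A.
The game is symmetric, so in equilibrium q_A = q_C: the reaction function gives 1.5q_C = 112.5, hence q_C = 75.
Equilibrium price: P = 277 − 150 = 127.

127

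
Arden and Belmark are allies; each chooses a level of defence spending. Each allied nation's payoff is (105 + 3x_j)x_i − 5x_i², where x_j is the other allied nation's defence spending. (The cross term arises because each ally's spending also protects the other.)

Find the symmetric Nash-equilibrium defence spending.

Arden's payoff is (105 + 3x_B)x_A − 5x_A².
∂π/∂x_A = 105 + 3x_B − 10x_A = 0, so x_A = 10.5 + 0.3x_B.
The game is symmetric, so in equilibrium x_B = x_A: the reaction function gives 0.7x_A = 10.5, hence x_A = 15.

15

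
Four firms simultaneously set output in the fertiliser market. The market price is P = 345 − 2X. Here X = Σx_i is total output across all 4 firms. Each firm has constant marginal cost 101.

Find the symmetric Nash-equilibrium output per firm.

24.4

A representative firm's profit is π_i = x_i(345 − 2X) − 101x_i, with X = x_i + Σ_{j≠i} x_j.
First-order condition: 244 − 4x_i − 2Σ_{j≠i} x_j = 0.
In a symmetric equilibrium every firm chooses the same x, so Σ_{j≠i} x_j = 3x. The condition becomes 244 − 10x = 0, giving x = 244/10 = 24.4.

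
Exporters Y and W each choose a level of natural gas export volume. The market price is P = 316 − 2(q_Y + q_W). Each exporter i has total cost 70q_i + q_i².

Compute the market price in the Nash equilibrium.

193

Exporter Y's profit: π = q_Y(316 − 2(q_Y + q_W)) − 70q_Y − q_Y².
∂π/∂q_Y = 246 − 6q_Y − 2q_W = 0, so q_Y = 41 − (1/3)q_W.
By symmetry q_W = q_Y; substituting into the reaction function, (4/3)q_Y = 41 and q_Y = 30.75.
Equilibrium price: P = 316 − 2·61.5 = 193.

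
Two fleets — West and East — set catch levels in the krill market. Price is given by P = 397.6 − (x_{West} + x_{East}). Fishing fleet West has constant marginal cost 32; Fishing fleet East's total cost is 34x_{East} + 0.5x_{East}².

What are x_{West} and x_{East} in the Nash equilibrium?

146.64, 72.32

Fishing fleet West's profit: π = x_{West}(397.6 − (x_{West} + x_{East})) − 32x_{West}.
∂π/∂x_{West} = 365.6 − 2x_{West} − x_{East} = 0, so x_{West} = 182.8 − 0.5x_{East}.
For East: ∂π/∂x_{East} = 363.6 − 3x_{East} − x_{West} = 0 ⇒ x_{East} = 121.2 − (1/3)x_{West}.
Solving the two reaction functions simultaneously: (1 − (−0.5)(−1/3))x_{West} = 182.8 − 0.5·121.2, so (5/6)x_{West} = 122.2 and x_{West} = 146.64.
Then x_{East} = 121.2 − (1/3)·146.64 = 72.32.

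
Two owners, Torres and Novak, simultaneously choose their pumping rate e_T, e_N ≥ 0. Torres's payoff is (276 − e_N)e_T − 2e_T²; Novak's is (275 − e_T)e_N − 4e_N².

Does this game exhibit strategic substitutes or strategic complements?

strategic substitutes

Expanding Torres's payoff: 276e_T − e_Ne_T − 2e_T².
∂π/∂e_T = 276 − e_N − 4e_T = 0, so e_T = 69 − 0.25e_N.
The best-response slope de_T/de_N = −0.25 < 0: the reaction function is downward-sloping, so the choices are strategic substitutes.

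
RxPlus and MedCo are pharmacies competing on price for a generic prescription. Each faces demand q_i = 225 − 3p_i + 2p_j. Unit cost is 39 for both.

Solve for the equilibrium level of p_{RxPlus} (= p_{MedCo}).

85.5

RxPlus's profit: π = (p_{RxPlus} − 39)(225 − 3p_{RxPlus} + 2p_{MedCo}).
∂π/∂p_{RxPlus} = 342 − 6p_{RxPlus} + 2p_{MedCo} = 0 ⇒ p_{RxPlus} = 57 + (1/3)p_{MedCo}.
By symmetry p_{MedCo} = p_{RxPlus}; substituting into the reaction function, (2/3)p_{RxPlus} = 57 and p_{RxPlus} = 85.5.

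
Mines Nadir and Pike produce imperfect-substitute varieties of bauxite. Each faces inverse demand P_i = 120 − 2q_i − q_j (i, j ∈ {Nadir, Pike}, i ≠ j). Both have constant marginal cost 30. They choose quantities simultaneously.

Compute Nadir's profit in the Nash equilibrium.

Mine Nadir's profit: π = q_{Nadir}(120 − 2q_{Nadir} − q_{Pike}) − 30q_{Nadir}.
∂π/∂q_{Nadir} = 90 − 4q_{Nadir} − q_{Pike} = 0 ⇒ q_{Nadir} = 22.5 − 0.25q_{Pike}.
By symmetry q_{Pike} = q_{Nadir}; substituting into the reaction function, 1.25q_{Nadir} = 22.5 and q_{Nadir} = 18.
P_{Nadir} = 120 − 2·18 − 18 = 66.
Profit = (66 − 30)·18 = 648.

648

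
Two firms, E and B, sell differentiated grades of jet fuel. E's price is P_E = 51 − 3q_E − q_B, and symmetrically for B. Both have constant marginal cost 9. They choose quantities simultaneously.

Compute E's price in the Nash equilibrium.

27

Firm E's profit: π = q_E(51 − 3q_E − q_B) − 9q_E.
∂π/∂q_E = 42 − 6q_E − q_B = 0 ⇒ q_E = 7 − (1/6)q_B.
By symmetry q_B = q_E; substituting into the reaction function, (7/6)q_E = 7 and q_E = 6.
P_E = 51 − 3·6 − 6 = 27.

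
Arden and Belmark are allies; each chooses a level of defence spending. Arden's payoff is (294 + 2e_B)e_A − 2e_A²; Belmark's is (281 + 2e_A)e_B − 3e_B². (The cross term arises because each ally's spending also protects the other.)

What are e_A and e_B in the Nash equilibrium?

116.3, 85.6

Expanding Arden's payoff: 294e_A + 2e_Be_A − 2e_A².
∂π/∂e_A = 294 + 2e_B − 4e_A = 0, so e_A = 73.5 + 0.5e_B.
Likewise for Belmark: e_B = 281/6 + (1/3)e_A.
Plugging e_B into Arden's best response: e_A = 73.5 + 0.5(281/6 + (1/3)e_A) ⇒ (5/6)e_A = 1163/12, so e_A = 116.3.
Then e_B = 281/6 + (1/3)·116.3 = 85.6.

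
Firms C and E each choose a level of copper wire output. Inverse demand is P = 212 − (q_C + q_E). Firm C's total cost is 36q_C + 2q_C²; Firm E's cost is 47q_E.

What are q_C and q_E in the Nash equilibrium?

17, 74

Firm C's profit: π = q_C(212 − (q_C + q_E)) − 36q_C − 2q_C².
∂π/∂q_C = 176 − 6q_C − q_E = 0, so q_C = 88/3 − (1/6)q_E.
For E: ∂π/∂q_E = 165 − 2q_E − q_C = 0 ⇒ q_E = 82.5 − 0.5q_C.
Plugging q_E into C's best response: q_C = 88/3 − (1/6)(82.5 − 0.5q_C) ⇒ (11/12)q_C = 187/12, so q_C = 17.
Then q_E = 82.5 − 0.5·17 = 74.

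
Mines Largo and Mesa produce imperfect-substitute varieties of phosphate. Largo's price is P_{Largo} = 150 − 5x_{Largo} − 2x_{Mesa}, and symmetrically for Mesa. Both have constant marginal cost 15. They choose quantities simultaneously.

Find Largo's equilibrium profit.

Mine Largo's profit: π = x_{Largo}(150 − 5x_{Largo} − 2x_{Mesa}) − 15x_{Largo}.
∂π/∂x_{Largo} = 135 − 10x_{Largo} − 2x_{Mesa} = 0 ⇒ x_{Largo} = 13.5 − 0.2x_{Mesa}.
Setting x_{Largo} = x_{Mesa} in the reaction function: x_{Largo} = 13.5 − 0.2x_{Largo}, so x_{Largo} = 13.5 / 1.2 = 11.25.
P_{Largo} = 150 − 5·11.25 − 2·11.25 = 71.25.
Profit = (71.25 − 15)·11.25 = 632.8125.

632.8125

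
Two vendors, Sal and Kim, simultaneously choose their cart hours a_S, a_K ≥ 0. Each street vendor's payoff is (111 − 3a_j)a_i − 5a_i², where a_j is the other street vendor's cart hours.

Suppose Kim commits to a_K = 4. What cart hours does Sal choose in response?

Sal's payoff is (111 − 3a_K)a_S − 5a_S².
∂π/∂a_S = 111 − 3a_K − 10a_S = 0, so a_S = 11.1 − 0.3a_K.
At a_K = 4: a_S = 11.1 − 0.3·4 = 9.9.

9.9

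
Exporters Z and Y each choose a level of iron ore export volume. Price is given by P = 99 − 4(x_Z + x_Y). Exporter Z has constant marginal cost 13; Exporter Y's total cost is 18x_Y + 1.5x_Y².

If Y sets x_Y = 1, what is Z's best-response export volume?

10.25

Exporter Z's profit: π = x_Z(99 − 4(x_Z + x_Y)) − 13x_Z.
∂π/∂x_Z = 86 − 8x_Z − 4x_Y = 0, so x_Z = 10.75 − 0.5x_Y.
At x_Y = 1: x_Z = 10.75 − 0.5·1 = 10.25.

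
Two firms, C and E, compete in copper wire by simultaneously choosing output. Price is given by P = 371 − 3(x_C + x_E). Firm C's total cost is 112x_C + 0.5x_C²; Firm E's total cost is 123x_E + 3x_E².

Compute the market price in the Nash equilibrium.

238.08

Firm C's profit: π = x_C(371 − 3(x_C + x_E)) − 112x_C − 0.5x_C².
∂π/∂x_C = 259 − 7x_C − 3x_E = 0, so x_C = 37 − (3/7)x_E.
For E: ∂π/∂x_E = 248 − 12x_E − 3x_C = 0 ⇒ x_E = 62/3 − 0.25x_C.
Solving the two reaction functions simultaneously: (1 − (−3/7)(−0.25))x_C = 37 − (3/7)·(62/3), so (25/28)x_C = 197/7 and x_C = 31.52.
Then x_E = 62/3 − 0.25·31.52 = 959/75.
Equilibrium price: P = 371 − 3·(3323/75) = 238.08.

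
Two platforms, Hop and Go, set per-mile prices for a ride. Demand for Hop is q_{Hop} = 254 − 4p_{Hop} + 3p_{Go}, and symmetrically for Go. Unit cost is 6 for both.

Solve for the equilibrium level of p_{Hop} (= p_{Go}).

Hop's profit: π = (p_{Hop} − 6)(254 − 4p_{Hop} + 3p_{Go}).
∂π/∂p_{Hop} = 278 − 8p_{Hop} + 3p_{Go} = 0 ⇒ p_{Hop} = 34.75 + 0.375p_{Go}.
The game is symmetric, so in equilibrium p_{Go} = p_{Hop}: the reaction function gives 0.625p_{Hop} = 34.75, hence p_{Hop} = 55.6.

55.6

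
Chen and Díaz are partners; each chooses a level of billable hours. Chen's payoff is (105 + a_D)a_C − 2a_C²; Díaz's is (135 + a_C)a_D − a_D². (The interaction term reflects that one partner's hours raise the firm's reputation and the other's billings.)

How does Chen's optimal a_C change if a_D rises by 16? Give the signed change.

4

Expanding Chen's payoff: 105a_C + a_Da_C − 2a_C².
∂π/∂a_C = 105 + a_D − 4a_C = 0, so a_C = 26.25 + 0.25a_D.
The reaction-function slope is 0.25, so a 16-unit rise in a_D moves a_C by 0.25 × 16 = 4. Chen's best response rises — the actions are strategic complements.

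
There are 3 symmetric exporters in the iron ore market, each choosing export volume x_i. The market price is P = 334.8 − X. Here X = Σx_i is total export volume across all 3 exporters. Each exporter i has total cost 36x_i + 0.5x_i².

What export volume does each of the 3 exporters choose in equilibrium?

A representative exporter's profit is π_i = x_i(334.8 − X) − 36x_i − 0.5x_i², with X = x_i + Σ_{j≠i} x_j.
First-order condition: 298.8 − 3x_i − Σ_{j≠i} x_j = 0.
In a symmetric equilibrium every exporter chooses the same x, so Σ_{j≠i} x_j = 2x. The condition becomes 298.8 − 5x = 0, giving x = 298.8/5 = 59.76.

59.76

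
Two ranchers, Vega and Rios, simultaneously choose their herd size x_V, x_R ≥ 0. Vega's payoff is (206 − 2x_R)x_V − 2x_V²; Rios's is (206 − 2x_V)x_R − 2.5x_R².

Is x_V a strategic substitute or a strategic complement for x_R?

strategic substitutes

Expanding Vega's payoff: 206x_V − 2x_Rx_V − 2x_V².
∂π/∂x_V = 206 − 2x_R − 4x_V = 0, so x_V = 51.5 − 0.5x_R.
The best-response slope dx_V/dx_R = −0.5 < 0: the reaction function is downward-sloping, so the choices are strategic substitutes.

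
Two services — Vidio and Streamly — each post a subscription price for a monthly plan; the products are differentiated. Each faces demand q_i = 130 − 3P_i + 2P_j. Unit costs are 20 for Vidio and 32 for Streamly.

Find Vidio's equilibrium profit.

Vidio's profit: π = (P_{Vidio} − 20)(130 − 3P_{Vidio} + 2P_{Streamly}).
∂π/∂P_{Vidio} = 190 − 6P_{Vidio} + 2P_{Streamly} = 0 ⇒ P_{Vidio} = 95/3 + (1/3)P_{Streamly}.
Similarly P_{Streamly} = 113/3 + (1/3)P_{Vidio}.
Plugging P_{Streamly} into Vidio's best response: P_{Vidio} = 95/3 + (1/3)(113/3 + (1/3)P_{Vidio}) ⇒ (8/9)P_{Vidio} = 398/9, so P_{Vidio} = 49.75.
Then P_{Streamly} = 113/3 + (1/3)·49.75 = 54.25.
q_{Vidio} = 130 − 3·49.75 + 2·54.25 = 89.25.
Profit = (49.75 − 20)·89.25 = 2655.1875.

2655.1875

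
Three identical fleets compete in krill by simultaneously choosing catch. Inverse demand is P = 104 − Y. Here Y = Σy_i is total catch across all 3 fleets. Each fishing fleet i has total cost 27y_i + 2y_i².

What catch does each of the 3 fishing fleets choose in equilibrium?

9.625

A representative fishing fleet's profit is π_i = y_i(104 − Y) − 27y_i − 2y_i², with Y = y_i + Σ_{j≠i} y_j.
First-order condition: 77 − 6y_i − Σ_{j≠i} y_j = 0.
With identical fishing fleets, set every y_j = y: then 77 − 6y − 2y = 0, i.e. y = 77/8 = 9.625.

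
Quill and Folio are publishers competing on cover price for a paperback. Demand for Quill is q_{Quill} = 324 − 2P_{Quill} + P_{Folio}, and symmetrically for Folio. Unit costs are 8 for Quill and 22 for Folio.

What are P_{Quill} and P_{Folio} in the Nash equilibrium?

115.2, 120.8

Quill's profit: π = (P_{Quill} − 8)(324 − 2P_{Quill} + P_{Folio}).
∂π/∂P_{Quill} = 340 − 4P_{Quill} + P_{Folio} = 0 ⇒ P_{Quill} = 85 + 0.25P_{Folio}.
Similarly P_{Folio} = 92 + 0.25P_{Quill}.
Plugging P_{Folio} into Quill's best response: P_{Quill} = 85 + 0.25(92 + 0.25P_{Quill}) ⇒ 0.9375P_{Quill} = 108, so P_{Quill} = 115.2.
Then P_{Folio} = 92 + 0.25·115.2 = 120.8.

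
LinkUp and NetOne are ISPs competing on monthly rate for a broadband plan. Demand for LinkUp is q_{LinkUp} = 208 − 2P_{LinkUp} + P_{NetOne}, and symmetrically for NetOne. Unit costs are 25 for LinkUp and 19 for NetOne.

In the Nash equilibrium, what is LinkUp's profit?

7248.08

LinkUp's profit: π = (P_{LinkUp} − 25)(208 − 2P_{LinkUp} + P_{NetOne}).
∂π/∂P_{LinkUp} = 258 − 4P_{LinkUp} + P_{NetOne} = 0 ⇒ P_{LinkUp} = 64.5 + 0.25P_{NetOne}.
Similarly P_{NetOne} = 61.5 + 0.25P_{LinkUp}.
Solving the two reaction functions simultaneously: (1 − (0.25)(0.25))P_{LinkUp} = 64.5 + 0.25·61.5, so 0.9375P_{LinkUp} = 79.875 and P_{LinkUp} = 85.2.
Then P_{NetOne} = 61.5 + 0.25·85.2 = 82.8.
q_{LinkUp} = 208 − 2·85.2 + 82.8 = 120.4.
Profit = (85.2 − 25)·120.4 = 7248.08.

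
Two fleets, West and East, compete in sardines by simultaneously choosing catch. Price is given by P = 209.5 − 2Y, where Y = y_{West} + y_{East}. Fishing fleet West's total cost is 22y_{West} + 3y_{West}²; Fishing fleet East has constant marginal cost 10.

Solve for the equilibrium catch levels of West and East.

9.75, 45

Fishing fleet West's profit: π = y_{West}(209.5 − 2(y_{West} + y_{East})) − 22y_{West} − 3y_{West}².
∂π/∂y_{West} = 187.5 − 10y_{West} − 2y_{East} = 0, so y_{West} = 18.75 − 0.2y_{East}.
For East: ∂π/∂y_{East} = 199.5 − 4y_{East} − 2y_{West} = 0 ⇒ y_{East} = 49.875 − 0.5y_{West}.
Solving the two reaction functions simultaneously: (1 − (−0.2)(−0.5))y_{West} = 18.75 − 0.2·49.875, so 0.9y_{West} = 8.775 and y_{West} = 9.75.
Then y_{East} = 49.875 − 0.5·9.75 = 45.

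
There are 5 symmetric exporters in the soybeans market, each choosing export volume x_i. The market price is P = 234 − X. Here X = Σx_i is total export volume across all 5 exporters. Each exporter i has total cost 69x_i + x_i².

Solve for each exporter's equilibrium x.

20.625

A representative exporter's profit is π_i = x_i(234 − X) − 69x_i − x_i², with X = x_i + Σ_{j≠i} x_j.
First-order condition: 165 − 4x_i − Σ_{j≠i} x_j = 0.
With identical exporters, set every x_j = x: then 165 − 4x − 4x = 0, i.e. x = 165/8 = 20.625.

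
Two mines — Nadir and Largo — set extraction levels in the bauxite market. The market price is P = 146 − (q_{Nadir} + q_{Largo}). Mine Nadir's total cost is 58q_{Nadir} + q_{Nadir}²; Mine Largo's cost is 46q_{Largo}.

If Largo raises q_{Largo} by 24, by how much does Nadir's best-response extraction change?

-6

Mine Nadir's profit: π = q_{Nadir}(146 − (q_{Nadir} + q_{Largo})) − 58q_{Nadir} − q_{Nadir}².
∂π/∂q_{Nadir} = 88 − 4q_{Nadir} − q_{Largo} = 0, so q_{Nadir} = 22 − 0.25q_{Largo}.
The reaction-function slope is −0.25, so a 24-unit rise in q_{Largo} moves q_{Nadir} by −0.25 × 24 = −6. Nadir's best response falls — the actions are strategic substitutes.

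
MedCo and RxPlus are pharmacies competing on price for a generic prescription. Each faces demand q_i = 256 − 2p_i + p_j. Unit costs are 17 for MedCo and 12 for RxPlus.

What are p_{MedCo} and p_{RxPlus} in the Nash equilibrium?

96, 94

MedCo's profit: π = (p_{MedCo} − 17)(256 − 2p_{MedCo} + p_{RxPlus}).
∂π/∂p_{MedCo} = 290 − 4p_{MedCo} + p_{RxPlus} = 0 ⇒ p_{MedCo} = 72.5 + 0.25p_{RxPlus}.
Similarly p_{RxPlus} = 70 + 0.25p_{MedCo}.
Substituting the second reaction function into the first: p_{MedCo} = 72.5 + 0.25(70 + 0.25p_{MedCo}), which gives 0.9375p_{MedCo} = 90 ⇒ p_{MedCo} = 96.
Then p_{RxPlus} = 70 + 0.25·96 = 94.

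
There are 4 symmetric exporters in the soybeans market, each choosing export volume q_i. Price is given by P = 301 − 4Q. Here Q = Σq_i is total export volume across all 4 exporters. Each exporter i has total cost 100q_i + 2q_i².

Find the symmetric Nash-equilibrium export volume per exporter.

8.375

A representative exporter's profit is π_i = q_i(301 − 4Q) − 100q_i − 2q_i², with Q = q_i + Σ_{j≠i} q_j.
First-order condition: 201 − 12q_i − 4Σ_{j≠i} q_j = 0.
In a symmetric equilibrium every exporter chooses the same q, so Σ_{j≠i} q_j = 3q. The condition becomes 201 − 24q = 0, giving q = 201/24 = 8.375.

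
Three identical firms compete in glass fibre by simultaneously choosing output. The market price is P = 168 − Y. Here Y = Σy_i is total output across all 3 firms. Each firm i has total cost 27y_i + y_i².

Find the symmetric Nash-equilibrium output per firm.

23.5

A representative firm's profit is π_i = y_i(168 − Y) − 27y_i − y_i², with Y = y_i + Σ_{j≠i} y_j.
First-order condition: 141 − 4y_i − Σ_{j≠i} y_j = 0.
Imposing symmetry (y_j = y for all j) turns Σ_{j≠i} y_j into 2y, so 141 = 6y and y = 23.5.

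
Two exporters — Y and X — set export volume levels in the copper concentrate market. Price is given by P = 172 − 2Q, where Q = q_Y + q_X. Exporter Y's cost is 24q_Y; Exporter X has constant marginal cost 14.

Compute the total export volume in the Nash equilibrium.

51

Exporter Y's profit: π = q_Y(172 − 2(q_Y + q_X)) − 24q_Y.
∂π/∂q_Y = 148 − 4q_Y − 2q_X = 0, so q_Y = 37 − 0.5q_X.
By the same steps for X: q_X = 39.5 − 0.5q_Y.
Substituting the second reaction function into the first: q_Y = 37 − 0.5(39.5 − 0.5q_Y), which gives 0.75q_Y = 17.25 ⇒ q_Y = 23.
Then q_X = 39.5 − 0.5·23 = 28.
Total export volume: 23 + 28 = 51.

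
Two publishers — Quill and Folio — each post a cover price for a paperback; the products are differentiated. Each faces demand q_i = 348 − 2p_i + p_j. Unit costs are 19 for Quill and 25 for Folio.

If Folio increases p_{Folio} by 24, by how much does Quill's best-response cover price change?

Quill's profit: π = (p_{Quill} − 19)(348 − 2p_{Quill} + p_{Folio}).
∂π/∂p_{Quill} = 386 − 4p_{Quill} + p_{Folio} = 0 ⇒ p_{Quill} = 96.5 + 0.25p_{Folio}.
The reaction-function slope is 0.25, so a 24-unit rise in p_{Folio} moves p_{Quill} by 0.25 × 24 = 6. Quill's best response rises — the actions are strategic complements.

6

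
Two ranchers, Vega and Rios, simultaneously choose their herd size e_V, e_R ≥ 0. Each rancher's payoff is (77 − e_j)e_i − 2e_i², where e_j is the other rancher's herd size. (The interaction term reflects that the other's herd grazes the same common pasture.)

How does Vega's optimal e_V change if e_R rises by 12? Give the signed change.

-3

Vega's payoff is (77 − e_R)e_V − 2e_V².
∂π/∂e_V = 77 − e_R − 4e_V = 0, so e_V = 19.25 − 0.25e_R.
The reaction-function slope is −0.25, so a 12-unit rise in e_R moves e_V by −0.25 × 12 = −3. Vega's best response falls — the actions are strategic substitutes.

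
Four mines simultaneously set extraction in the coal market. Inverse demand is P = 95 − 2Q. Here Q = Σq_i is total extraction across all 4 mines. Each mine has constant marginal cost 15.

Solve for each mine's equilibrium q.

A representative mine's profit is π_i = q_i(95 − 2Q) − 15q_i, with Q = q_i + Σ_{j≠i} q_j.
First-order condition: 80 − 4q_i − 2Σ_{j≠i} q_j = 0.
Imposing symmetry (q_j = q for all j) turns Σ_{j≠i} q_j into 3q, so 80 = 10q and q = 8.

8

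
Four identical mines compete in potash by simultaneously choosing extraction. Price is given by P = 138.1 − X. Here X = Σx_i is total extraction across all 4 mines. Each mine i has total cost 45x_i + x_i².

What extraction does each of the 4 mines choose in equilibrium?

A representative mine's profit is π_i = x_i(138.1 − X) − 45x_i − x_i², with X = x_i + Σ_{j≠i} x_j.
First-order condition: 93.1 − 4x_i − Σ_{j≠i} x_j = 0.
With identical mines, set every x_j = x: then 93.1 − 4x − 3x = 0, i.e. x = 93.1/7 = 13.3.

13.3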